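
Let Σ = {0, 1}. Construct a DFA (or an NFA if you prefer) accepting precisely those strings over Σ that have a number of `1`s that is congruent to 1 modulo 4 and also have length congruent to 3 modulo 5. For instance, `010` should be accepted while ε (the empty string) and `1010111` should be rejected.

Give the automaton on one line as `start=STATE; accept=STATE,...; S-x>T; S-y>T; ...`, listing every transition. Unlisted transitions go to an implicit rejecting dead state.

start=q0; accept=q7; q0-0>q1; q0-1>q2; q1-0>q3; q1-1>q4; q2-0>q4; q2-1>q5; q3-0>q6; q3-1>q7; q4-0>q7; q4-1>q8; q5-0>q8; q5-1>q9; q6-0>q10; q6-1>q11; q7-0>q11; q7-1>q12; q8-0>q12; q8-1>q13; q9-0>q13; q9-1>q10; q10-0>q0; q10-1>q14; q11-0>q14; q11-1>q15; q12-0>q15; q12-1>q16; q13-0>q16; q13-1>q0; q14-0>q2; q14-1>q17; q15-0>q17; q15-1>q18; q16-0>q18; q16-1>q1; q17-0>q5; q17-1>q19; q18-0>q19; q18-1>q3; q19-0>q9; q19-1>q6

Build one automaton per condition and run them in lockstep. The first has 4 states tracking the count of `1`s modulo 4; the second has 5 states tracking the input length modulo 5. A product state is a pair (one from each), accepting exactly when both do.
A 20-state machine:
          0    1  
>  q0     q1   q2 
   q1     q3   q4 
   q2     q4   q5 
   q3     q6   q7 
   q4     q7   q8 
   q5     q8   q9 
   q6    q10  q11 
 * q7    q11  q12 
   q8    q12  q13 
   q9    q13  q10 
   q10    q0  q14 
   q11   q14  q15 
   q12   q15  q16 
   q13   q16   q0 
   q14    q2  q17 
   q15   q17  q18 
   q16   q18   q1 
   q17    q5  q19 
   q18   q19   q3 
   q19    q9   q6 
(> = start, * = accepting)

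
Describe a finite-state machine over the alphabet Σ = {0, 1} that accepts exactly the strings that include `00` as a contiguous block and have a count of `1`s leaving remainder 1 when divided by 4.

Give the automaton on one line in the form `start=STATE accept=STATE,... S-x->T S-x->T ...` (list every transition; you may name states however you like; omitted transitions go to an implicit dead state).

Run two small machines in parallel and take their product. One (3 states) tracks whether and how much of `00` has been seen; the other (4 states) tracks the count of `1`s modulo 4. Each combined state is a pair, one component from each; accept when both components accept.
          0    1  
>  q0     q1   q2 
   q1     q3   q2 
   q2     q4   q5 
   q3     q3   q6 
   q4     q6   q5 
   q5     q7   q8 
 * q6     q6   q9 
   q7     q9   q8 
   q8    q10   q0 
   q9     q9  q11 
   q10   q11   q0 
   q11   q11   q3 
(> = start, * = accepting)

start=q0 accept=q6 q0-0->q1 q0-1->q2 q1-0->q3 q1-1->q2 q2-0->q4 q2-1->q5 q3-0->q3 q3-1->q6 q4-0->q6 q4-1->q5 q5-0->q7 q5-1->q8 q6-0->q6 q6-1->q9 q7-0->q9 q7-1->q8 q8-0->q10 q8-1->q0 q9-0->q9 q9-1->q11 q10-0->q11 q10-1->q0 q11-0->q11 q11-1->q3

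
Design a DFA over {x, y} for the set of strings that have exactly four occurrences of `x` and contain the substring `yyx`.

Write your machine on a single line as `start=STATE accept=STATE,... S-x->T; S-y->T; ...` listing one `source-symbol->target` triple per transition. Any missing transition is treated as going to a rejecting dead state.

Run two small machines in parallel and take their product. One (6 states) tracks the count of `x`s, saturating at 5; the other (4 states) tracks whether and how much of `yyx` has been seen. Each combined state is a pair, one component from each; accept when both components accept.
With 23 states:
          x    y  
>  s0     s1   s2 
   s1     s3   s4 
   s2     s1   s5 
   s3     s6   s7 
   s4     s3   s8 
   s5     s9   s5 
   s6    s10  s11 
   s7     s6  s12 
   s8    s13   s8 
   s9    s13   s9 
   s10   s14  s15 
   s11   s10  s16 
   s12   s17  s12 
   s13   s17  s13 
   s14   s14  s18 
   s15   s14  s19 
   s16   s20  s16 
   s17   s20  s17 
   s18   s14  s21 
   s19   s22  s19 
 * s20   s22  s20 
   s21   s22  s21 
   s22   s22  s22 
(> = start, * = accepting)

start=s0; accept=s20; s0-x->s1; s0-y->s2; s1-x->s3; s1-y->s4; s2-x->s1; s2-y->s5; s3-x->s6; s3-y->s7; s4-x->s3; s4-y->s8; s5-x->s9; s5-y->s5; s6-x->s10; s6-y->s11; s7-x->s6; s7-y->s12; s8-x->s13; s8-y->s8; s9-x->s13; s9-y->s9; s10-x->s14; s10-y->s15; s11-x->s10; s11-y->s16; s12-x->s17; s12-y->s12; s13-x->s17; s13-y->s13; s14-x->s14; s14-y->s18; s15-x->s14; s15-y->s19; s16-x->s20; s16-y->s16; s17-x->s20; s17-y->s17; s18-x->s14; s18-y->s21; s19-x->s22; s19-y->s19; s20-x->s22; s20-y->s20; s21-x->s22; s21-y->s21; s22-x->s22; s22-y->s22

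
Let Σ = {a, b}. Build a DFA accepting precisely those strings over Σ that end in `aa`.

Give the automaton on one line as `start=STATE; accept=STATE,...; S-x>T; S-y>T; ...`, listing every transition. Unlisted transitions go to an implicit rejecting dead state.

start=s0; accept=s2; s0-a>s1; s0-b>s0; s1-a>s2; s1-b>s0; s2-a>s2; s2-b>s0

Let each state record the length of the longest suffix of the input read so far that is also a prefix of `aa`. s1 means the last symbol is `a`; s2 means the last 2 symbols are `aa`. Accept only at s2, where the string currently ends in `aa`.
With 3 states:
        a   b  
>  s0   s1  s0 
   s1   s2  s0 
 * s2   s2  s0 
(> = start, * = accepting)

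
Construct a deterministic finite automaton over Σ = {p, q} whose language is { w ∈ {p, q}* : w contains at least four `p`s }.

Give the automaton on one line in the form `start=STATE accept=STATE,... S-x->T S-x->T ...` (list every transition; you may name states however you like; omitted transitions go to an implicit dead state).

Only the number of `p`s matters, and only up to 5. Make a chain A → B → C → D → E → F advanced by each `p` (with F absorbing); every other symbol self-loops. The accepting set is {E, F}.
6 states suffice.
       p  q 
>  A   B  A 
   B   C  B 
   C   D  C 
   D   E  D 
 * E   F  E 
 * F   F  F 
(> = start, * = accepting)

start=A accept=E,F A-p->B A-q->A B-p->C B-q->B C-p->D C-q->C D-p->E D-q->D E-p->F E-q->E F-p->F F-q->F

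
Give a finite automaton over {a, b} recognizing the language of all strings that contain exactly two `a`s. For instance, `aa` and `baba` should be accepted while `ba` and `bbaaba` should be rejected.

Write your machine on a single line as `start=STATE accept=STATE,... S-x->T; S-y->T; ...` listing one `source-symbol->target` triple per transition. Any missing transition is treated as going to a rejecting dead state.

Only the number of `a`s matters, and only up to 3. Make a chain s0 → s1 → s2 → s3 advanced by each `a` (with s3 absorbing); every other symbol self-loops. The accepting set is {s2}.
A 4-state machine:
        a   b  
>  s0   s1  s0 
   s1   s2  s1 
 * s2   s3  s2 
   s3   s3  s3 
(> = start, * = accepting)

start=s0; accept=s2; s0-a->s1; s0-b->s0; s1-a->s2; s1-b->s1; s2-a->s3; s2-b->s2; s3-a->s3; s3-b->s3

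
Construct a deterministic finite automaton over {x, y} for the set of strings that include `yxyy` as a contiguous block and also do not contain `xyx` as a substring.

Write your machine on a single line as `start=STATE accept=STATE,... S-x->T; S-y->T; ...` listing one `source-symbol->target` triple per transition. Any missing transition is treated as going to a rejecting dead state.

start=q0; accept=q9,q12,q13; q0-x->q1; q0-y->q2; q1-x->q1; q1-y->q3; q2-x->q4; q2-y->q2; q3-x->q5; q3-y->q2; q4-x->q1; q4-y->q6; q5-x->q7; q5-y->q8; q6-x->q5; q6-y->q9; q7-x->q7; q7-y->q10; q8-x->q5; q8-y->q11; q9-x->q12; q9-y->q9; q10-x->q5; q10-y->q10; q11-x->q11; q11-y->q11; q12-x->q12; q12-y->q13; q13-x->q11; q13-y->q9

Handle the two conditions separately and then intersect. One (5 states) tracks whether and how much of `yxyy` has been seen; the other (4 states) tracks partial matches of the forbidden pattern `xyx`. Each combined state is a pair, one component from each; accept when both components accept.
With 14 states:
          x    y  
>  q0     q1   q2 
   q1     q1   q3 
   q2     q4   q2 
   q3     q5   q2 
   q4     q1   q6 
   q5     q7   q8 
   q6     q5   q9 
   q7     q7  q10 
   q8     q5  q11 
 * q9    q12   q9 
   q10    q5  q10 
   q11   q11  q11 
 * q12   q12  q13 
 * q13   q11   q9 
(> = start, * = accepting)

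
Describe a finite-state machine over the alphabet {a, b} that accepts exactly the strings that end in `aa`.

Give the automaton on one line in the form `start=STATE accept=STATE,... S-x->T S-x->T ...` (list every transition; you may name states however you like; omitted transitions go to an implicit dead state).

start=q0 accept=q2 q0-a->q1 q0-b->q0 q1-a->q2 q1-b->q0 q2-a->q2 q2-b->q0

Let each state record the length of the longest suffix of the input read so far that is also a prefix of `aa`. q1 means the last symbol is `a`; q2 means the last 2 symbols are `aa`. Accept only at q2, where the string currently ends in `aa`.
3 states suffice.
        a   b  
>  q0   q1  q0 
   q1   q2  q0 
 * q2   q2  q0 
(> = start, * = accepting)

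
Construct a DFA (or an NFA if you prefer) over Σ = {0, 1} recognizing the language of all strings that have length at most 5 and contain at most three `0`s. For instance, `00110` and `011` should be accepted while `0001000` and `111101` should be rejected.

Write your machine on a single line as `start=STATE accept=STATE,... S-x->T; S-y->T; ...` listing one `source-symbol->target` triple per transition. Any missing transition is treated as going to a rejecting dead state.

Build one automaton per condition and run them in lockstep. One (7 states) tracks the input length, saturating at 6; the other (5 states) tracks the count of `0`s, saturating at 4. Each combined state is a pair, one component from each; accept when both components accept. Minimizing collapses redundant product states.
          0    1  
>* q0     q1   q2 
 * q1     q3   q4 
 * q2     q4   q5 
 * q3     q6   q7 
 * q4     q7   q8 
 * q5     q8   q8 
 * q6     q9  q10 
 * q7    q10  q11 
 * q8    q11  q11 
   q9     q9   q9 
 * q10    q9  q12 
 * q11   q12  q12 
 * q12    q9   q9 
(> = start, * = accepting)

start=q0; accept=q0,q1,q2,q3,q4,q5,q6,q7,q8,q10,q11,q12; q0-0->q1; q0-1->q2; q1-0->q3; q1-1->q4; q2-0->q4; q2-1->q5; q3-0->q6; q3-1->q7; q4-0->q7; q4-1->q8; q5-0->q8; q5-1->q8; q6-0->q9; q6-1->q10; q7-0->q10; q7-1->q11; q8-0->q11; q8-1->q11; q9-0->q9; q9-1->q9; q10-0->q9; q10-1->q12; q11-0->q12; q11-1->q12; q12-0->q9; q12-1->q9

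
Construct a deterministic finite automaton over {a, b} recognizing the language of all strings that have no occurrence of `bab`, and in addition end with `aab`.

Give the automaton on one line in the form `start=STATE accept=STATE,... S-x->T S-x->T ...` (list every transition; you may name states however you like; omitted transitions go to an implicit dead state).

start=s0 accept=s5 s0-a->s1 s0-b->s2 s1-a->s3 s1-b->s2 s2-a->s4 s2-b->s2 s3-a->s3 s3-b->s5 s4-a->s3 s4-b->s6 s5-a->s4 s5-b->s2 s6-a->s6 s6-b->s6

Handle the two conditions separately and then intersect. The first has 4 states tracking partial matches of the forbidden pattern `bab`; the second has 4 states tracking how much of the suffix `aab` has currently been matched. A product state is a pair (one from each), accepting exactly when both do. Minimizing collapses redundant product states.
A 7-state machine:
        a   b  
>  s0   s1  s2 
   s1   s3  s2 
   s2   s4  s2 
   s3   s3  s5 
   s4   s3  s6 
 * s5   s4  s2 
   s6   s6  s6 
(> = start, * = accepting)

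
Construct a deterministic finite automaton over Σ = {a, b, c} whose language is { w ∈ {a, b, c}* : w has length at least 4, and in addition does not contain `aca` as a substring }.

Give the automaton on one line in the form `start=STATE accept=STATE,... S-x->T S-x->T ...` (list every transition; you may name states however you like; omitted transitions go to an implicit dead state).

Build one automaton per condition and run them in lockstep. One (6 states) tracks the input length, saturating at 5; the other (4 states) tracks partial matches of the forbidden pattern `aca`. Each combined state is a pair, one component from each; accept when both components accept. Minimizing collapses redundant product states.
A 13-state machine:
          a    b    c  
>  q0     q1   q2   q2 
   q1     q3   q4   q5 
   q2     q3   q4   q4 
   q3     q6   q7   q8 
   q4     q6   q7   q7 
   q5     q9   q7   q7 
   q6    q10  q11  q12 
   q7    q10  q11  q11 
   q8     q9  q11  q11 
   q9     q9   q9   q9 
 * q10   q10  q11  q12 
 * q11   q10  q11  q11 
 * q12    q9  q11  q11 
(> = start, * = accepting)

start=q0 accept=q10,q11,q12 q0-a->q1 q0-b->q2 q0-c->q2 q1-a->q3 q1-b->q4 q1-c->q5 q2-a->q3 q2-b->q4 q2-c->q4 q3-a->q6 q3-b->q7 q3-c->q8 q4-a->q6 q4-b->q7 q4-c->q7 q5-a->q9 q5-b->q7 q5-c->q7 q6-a->q10 q6-b->q11 q6-c->q12 q7-a->q10 q7-b->q11 q7-c->q11 q8-a->q9 q8-b->q11 q8-c->q11 q9-a->q9 q9-b->q9 q9-c->q9 q10-a->q10 q10-b->q11 q10-c->q12 q11-a->q10 q11-b->q11 q11-c->q11 q12-a->q9 q12-b->q11 q12-c->q11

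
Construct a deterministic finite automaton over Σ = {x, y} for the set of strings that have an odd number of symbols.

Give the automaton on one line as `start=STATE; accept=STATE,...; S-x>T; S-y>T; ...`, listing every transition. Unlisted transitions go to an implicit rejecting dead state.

Only the length mod 2 matters, so use a 2-cycle: from any state, every input symbol moves to the next state, wrapping S1 back to S0. Mark S1 accepting.
A 2-state machine:
        x   y  
>  S0   S1  S1 
 * S1   S0  S0 
(> = start, * = accepting)

start=S0; accept=S1; S0-x>S1; S0-y>S1; S1-x>S0; S1-y>S0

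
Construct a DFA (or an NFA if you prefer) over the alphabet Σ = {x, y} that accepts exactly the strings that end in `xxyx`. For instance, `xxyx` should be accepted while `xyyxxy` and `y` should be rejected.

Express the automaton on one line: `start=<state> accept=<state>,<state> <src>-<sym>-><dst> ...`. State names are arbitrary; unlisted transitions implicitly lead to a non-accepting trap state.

start=S0 accept=S4 S0-x->S1 S0-y->S0 S1-x->S2 S1-y->S0 S2-x->S2 S2-y->S3 S3-x->S4 S3-y->S0 S4-x->S2 S4-y->S0

Let each state record the length of the longest suffix of the input read so far that is also a prefix of `xxyx`. S1 means the last symbol is `x`; S2 means the last 2 symbols are `xx`; S3 means the last 3 symbols are `xxy`; S4 means the last 4 symbols are `xxyx`. Accept only at S4, where the string currently ends in `xxyx`.
A 5-state machine:
        x   y  
>  S0   S1  S0 
   S1   S2  S0 
   S2   S2  S3 
   S3   S4  S0 
 * S4   S2  S0 
(> = start, * = accepting)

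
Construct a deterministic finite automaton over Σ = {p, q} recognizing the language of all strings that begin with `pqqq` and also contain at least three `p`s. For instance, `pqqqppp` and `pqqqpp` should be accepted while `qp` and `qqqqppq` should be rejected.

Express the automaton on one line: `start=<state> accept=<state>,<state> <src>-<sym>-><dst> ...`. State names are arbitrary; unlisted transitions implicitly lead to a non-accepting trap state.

start=S0 accept=S7 S0-p->S1 S0-q->S2 S1-p->S2 S1-q->S3 S2-p->S2 S2-q->S2 S3-p->S2 S3-q->S4 S4-p->S2 S4-q->S5 S5-p->S6 S5-q->S5 S6-p->S7 S6-q->S6 S7-p->S7 S7-q->S7

Handle the two conditions separately and then intersect. One (6 states) tracks whether the input so far still matches the prefix `pqqq`; the other (5 states) tracks the count of `p`s, saturating at 4. Each combined state is a pair, one component from each; accept when both components accept. After merging equivalent states the machine shrinks.
An 8-state machine:
        p   q  
>  S0   S1  S2 
   S1   S2  S3 
   S2   S2  S2 
   S3   S2  S4 
   S4   S2  S5 
   S5   S6  S5 
   S6   S7  S6 
 * S7   S7  S7 
(> = start, * = accepting)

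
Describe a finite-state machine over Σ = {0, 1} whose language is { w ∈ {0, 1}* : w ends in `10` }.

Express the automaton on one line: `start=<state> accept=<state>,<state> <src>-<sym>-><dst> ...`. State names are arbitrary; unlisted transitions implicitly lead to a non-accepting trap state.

start=q0 accept=q2 q0-0->q0 q0-1->q1 q1-0->q2 q1-1->q1 q2-0->q0 q2-1->q1

Let each state record the length of the longest suffix of the input read so far that is also a prefix of `10`. q1 means the last symbol is `1`; q2 means the last 2 symbols are `10`. Accept only at q2, where the string currently ends in `10`.
3 states suffice.
        0   1  
>  q0   q0  q1 
   q1   q2  q1 
 * q2   q0  q1 
(> = start, * = accepting)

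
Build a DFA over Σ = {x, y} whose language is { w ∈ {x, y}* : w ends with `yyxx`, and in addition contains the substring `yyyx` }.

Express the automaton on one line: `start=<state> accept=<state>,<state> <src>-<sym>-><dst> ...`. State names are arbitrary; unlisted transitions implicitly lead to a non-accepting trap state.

Run two small machines in parallel and take their product. The first has 5 states tracking how much of the suffix `yyxx` has currently been matched; the second has 5 states tracking whether and how much of `yyyx` has been seen. A product state is a pair (one from each), accepting exactly when both do.
11 states suffice.
          x    y  
>  q0     q0   q1 
   q1     q0   q2 
   q2     q3   q4 
   q3     q5   q1 
   q4     q6   q4 
   q5     q0   q1 
   q6     q7   q8 
 * q7     q9   q8 
   q8     q9  q10 
   q9     q9   q8 
   q10    q6  q10 
(> = start, * = accepting)

start=q0 accept=q7 q0-x->q0 q0-y->q1 q1-x->q0 q1-y->q2 q2-x->q3 q2-y->q4 q3-x->q5 q3-y->q1 q4-x->q6 q4-y->q4 q5-x->q0 q5-y->q1 q6-x->q7 q6-y->q8 q7-x->q9 q7-y->q8 q8-x->q9 q8-y->q10 q9-x->q9 q9-y->q8 q10-x->q6 q10-y->q10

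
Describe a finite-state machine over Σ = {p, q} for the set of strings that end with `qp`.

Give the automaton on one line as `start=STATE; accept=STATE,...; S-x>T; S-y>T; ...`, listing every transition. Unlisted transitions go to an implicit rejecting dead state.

Remember how much of `qp` the current input suffix matches. State s0 means no match yet; s1 means the last symbol is `q`; s2 means the last 2 symbols are `qp`. Only s2 accepts. On a mismatch, fall back to the longest proper suffix that is still a prefix of `qp`.
        p   q  
>  s0   s0  s1 
   s1   s2  s1 
 * s2   s0  s1 
(> = start, * = accepting)

start=s0; accept=s2; s0-p>s0; s0-q>s1; s1-p>s2; s1-q>s1; s2-p>s0; s2-q>s1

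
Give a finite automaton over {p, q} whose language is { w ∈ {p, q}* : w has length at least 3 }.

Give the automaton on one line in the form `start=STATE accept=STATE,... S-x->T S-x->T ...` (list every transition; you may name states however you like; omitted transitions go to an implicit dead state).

start=A accept=D,E A-p->B A-q->B B-p->C B-q->C C-p->D C-q->D D-p->E D-q->E E-p->E E-q->E

We only need to distinguish lengths 0, 1, …, 3, and '>3'. Chain A → B → C → D → E on every symbol, with E looping. Accepting states: {D, E}.
       p  q 
>  A   B  B 
   B   C  C 
   C   D  D 
 * D   E  E 
 * E   E  E 
(> = start, * = accepting)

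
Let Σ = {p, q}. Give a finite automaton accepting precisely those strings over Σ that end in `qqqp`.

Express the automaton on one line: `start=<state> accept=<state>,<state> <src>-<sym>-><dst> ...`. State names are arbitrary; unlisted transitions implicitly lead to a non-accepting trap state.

Let each state record the length of the longest suffix of the input read so far that is also a prefix of `qqqp`. s1 means the last symbol is `q`; s2 means the last 2 symbols are `qq`; s3 means the last 3 symbols are `qqq`; s4 means the last 4 symbols are `qqqp`. Accept only at s4, where the string currently ends in `qqqp`.
A 5-state machine:
        p   q  
>  s0   s0  s1 
   s1   s0  s2 
   s2   s0  s3 
   s3   s4  s3 
 * s4   s0  s1 
(> = start, * = accepting)

start=s0 accept=s4 s0-p->s0 s0-q->s1 s1-p->s0 s1-q->s2 s2-p->s0 s2-q->s3 s3-p->s4 s3-q->s3 s4-p->s0 s4-q->s1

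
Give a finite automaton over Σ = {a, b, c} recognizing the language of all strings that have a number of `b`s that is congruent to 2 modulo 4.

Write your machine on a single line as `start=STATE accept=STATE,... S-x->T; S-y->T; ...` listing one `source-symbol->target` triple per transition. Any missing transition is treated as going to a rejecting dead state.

start=q0; accept=q2; q0-a->q0; q0-b->q1; q0-c->q0; q1-a->q1; q1-b->q2; q1-c->q1; q2-a->q2; q2-b->q3; q2-c->q2; q3-a->q3; q3-b->q0; q3-c->q3

The only thing that matters is how many `b`s have appeared, reduced mod 4. Use one state per residue: q0 for 0, …, q3 for 3. Reading `b` moves to the next residue; anything else stays put. q2 is accepting.
4 states suffice.
        a   b   c  
>  q0   q0  q1  q0 
   q1   q1  q2  q1 
 * q2   q2  q3  q2 
   q3   q3  q0  q3 
(> = start, * = accepting)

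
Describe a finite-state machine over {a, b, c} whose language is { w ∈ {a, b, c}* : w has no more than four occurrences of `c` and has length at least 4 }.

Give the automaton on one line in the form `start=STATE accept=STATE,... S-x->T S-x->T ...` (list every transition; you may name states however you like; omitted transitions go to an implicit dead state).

Handle the two conditions separately and then intersect. The first has 6 states tracking the count of `c`s, saturating at 5; the second has 6 states tracking the input length, saturating at 5. A product state is a pair (one from each), accepting exactly when both do.
21 states suffice.
          a    b    c  
>  s0     s1   s1   s2 
   s1     s3   s3   s4 
   s2     s4   s4   s5 
   s3     s6   s6   s7 
   s4     s7   s7   s8 
   s5     s8   s8   s9 
   s6    s10  s10  s11 
   s7    s11  s11  s12 
   s8    s12  s12  s13 
   s9    s13  s13  s14 
 * s10   s15  s15  s16 
 * s11   s16  s16  s17 
 * s12   s17  s17  s18 
 * s13   s18  s18  s19 
 * s14   s19  s19  s20 
 * s15   s15  s15  s16 
 * s16   s16  s16  s17 
 * s17   s17  s17  s18 
 * s18   s18  s18  s19 
 * s19   s19  s19  s20 
   s20   s20  s20  s20 
(> = start, * = accepting)

start=s0 accept=s10,s11,s12,s13,s14,s15,s16,s17,s18,s19 s0-a->s1 s0-b->s1 s0-c->s2 s1-a->s3 s1-b->s3 s1-c->s4 s2-a->s4 s2-b->s4 s2-c->s5 s3-a->s6 s3-b->s6 s3-c->s7 s4-a->s7 s4-b->s7 s4-c->s8 s5-a->s8 s5-b->s8 s5-c->s9 s6-a->s10 s6-b->s10 s6-c->s11 s7-a->s11 s7-b->s11 s7-c->s12 s8-a->s12 s8-b->s12 s8-c->s13 s9-a->s13 s9-b->s13 s9-c->s14 s10-a->s15 s10-b->s15 s10-c->s16 s11-a->s16 s11-b->s16 s11-c->s17 s12-a->s17 s12-b->s17 s12-c->s18 s13-a->s18 s13-b->s18 s13-c->s19 s14-a->s19 s14-b->s19 s14-c->s20 s15-a->s15 s15-b->s15 s15-c->s16 s16-a->s16 s16-b->s16 s16-c->s17 s17-a->s17 s17-b->s17 s17-c->s18 s18-a->s18 s18-b->s18 s18-c->s19 s19-a->s19 s19-b->s19 s19-c->s20 s20-a->s20 s20-b->s20 s20-c->s20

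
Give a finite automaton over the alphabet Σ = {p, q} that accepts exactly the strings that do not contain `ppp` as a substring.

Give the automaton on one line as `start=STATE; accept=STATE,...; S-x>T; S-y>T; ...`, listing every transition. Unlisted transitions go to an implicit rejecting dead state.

This is the complement of 'contains `ppp`'. Use the same substring-matching states — s0 through s3 holding how much of `ppp` has just been matched — but flip the accepting set: everything except the trap s3 accepts.
A 4-state machine:
        p   q  
>* s0   s1  s0 
 * s1   s2  s0 
 * s2   s3  s0 
   s3   s3  s3 
(> = start, * = accepting)

start=s0; accept=s0,s1,s2; s0-p>s1; s0-q>s0; s1-p>s2; s1-q>s0; s2-p>s3; s2-q>s0; s3-p>s3; s3-q>s3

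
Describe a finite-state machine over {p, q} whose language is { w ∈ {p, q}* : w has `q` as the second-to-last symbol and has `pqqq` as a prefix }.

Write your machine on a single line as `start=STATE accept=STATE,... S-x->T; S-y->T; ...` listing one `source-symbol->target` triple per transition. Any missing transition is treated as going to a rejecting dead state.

Build one automaton per condition and run them in lockstep. One (7 states) tracks the last 2 symbols read; the other (6 states) tracks whether the input so far still matches the prefix `pqqq`. Each combined state is a pair, one component from each; accept when both components accept.
A 13-state machine:
       p  q 
>  A   B  C 
   B   D  E 
   C   F  G 
   D   D  H 
   E   F  I 
   F   D  H 
   G   F  G 
   H   F  G 
   I   F  J 
 * J   K  J 
 * K   L  M 
   L   L  M 
   M   K  J 
(> = start, * = accepting)

start=A; accept=J,K; A-p->B; A-q->C; B-p->D; B-q->E; C-p->F; C-q->G; D-p->D; D-q->H; E-p->F; E-q->I; F-p->D; F-q->H; G-p->F; G-q->G; H-p->F; H-q->G; I-p->F; I-q->J; J-p->K; J-q->J; K-p->L; K-q->M; L-p->L; L-q->M; M-p->K; M-q->J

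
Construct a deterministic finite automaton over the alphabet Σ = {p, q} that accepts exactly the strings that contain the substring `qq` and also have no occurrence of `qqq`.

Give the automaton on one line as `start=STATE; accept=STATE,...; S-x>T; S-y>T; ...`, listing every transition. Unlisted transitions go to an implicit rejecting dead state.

start=A; accept=C,D,F; A-p>A; A-q>B; B-p>A; B-q>C; C-p>D; C-q>E; D-p>D; D-q>F; E-p>E; E-q>E; F-p>D; F-q>C

Handle the two conditions separately and then intersect. The first has 3 states tracking whether and how much of `qq` has been seen; the second has 4 states tracking partial matches of the forbidden pattern `qqq`. A product state is a pair (one from each), accepting exactly when both do.
A 6-state machine:
       p  q 
>  A   A  B 
   B   A  C 
 * C   D  E 
 * D   D  F 
   E   E  E 
 * F   D  C 
(> = start, * = accepting)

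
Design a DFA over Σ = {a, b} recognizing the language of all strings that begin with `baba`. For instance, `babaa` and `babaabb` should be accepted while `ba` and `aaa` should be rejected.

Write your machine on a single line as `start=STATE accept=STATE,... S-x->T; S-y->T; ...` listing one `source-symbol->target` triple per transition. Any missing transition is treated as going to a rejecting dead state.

start=S0; accept=S4; S0-a->S5; S0-b->S1; S1-a->S2; S1-b->S5; S2-a->S5; S2-b->S3; S3-a->S4; S3-b->S5; S4-a->S4; S4-b->S4; S5-a->S5; S5-b->S5

Walk along `baba` while the input agrees: from S0 take `b` to S1, and so on. Any deviation drops to the rejecting sink S5. Once S4 is reached the prefix is confirmed and every continuation is accepted.
        a   b  
>  S0   S5  S1 
   S1   S2  S5 
   S2   S5  S3 
   S3   S4  S5 
 * S4   S4  S4 
   S5   S5  S5 
(> = start, * = accepting)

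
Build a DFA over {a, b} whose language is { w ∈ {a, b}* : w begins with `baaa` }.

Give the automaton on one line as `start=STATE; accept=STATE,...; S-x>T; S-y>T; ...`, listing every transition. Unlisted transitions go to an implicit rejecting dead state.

start=q0; accept=q4; q0-a>q5; q0-b>q1; q1-a>q2; q1-b>q5; q2-a>q3; q2-b>q5; q3-a>q4; q3-b>q5; q4-a>q4; q4-b>q4; q5-a>q5; q5-b>q5

Check the first 4 symbols one by one: q0 through q3 record how many have matched `baaa` so far; any wrong symbol goes to the dead state q5. After all 4 match we enter the accepting sink q4.
With 6 states:
        a   b  
>  q0   q5  q1 
   q1   q2  q5 
   q2   q3  q5 
   q3   q4  q5 
 * q4   q4  q4 
   q5   q5  q5 
(> = start, * = accepting)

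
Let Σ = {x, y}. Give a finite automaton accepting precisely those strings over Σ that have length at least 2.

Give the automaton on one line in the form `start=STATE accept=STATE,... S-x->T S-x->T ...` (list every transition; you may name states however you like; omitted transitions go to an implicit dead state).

Count input length up to 3: every symbol moves from s0 toward s3, which means 'more than 2' and absorbs. Accept from {s2, s3}.
4 states suffice.
        x   y  
>  s0   s1  s1 
   s1   s2  s2 
 * s2   s3  s3 
 * s3   s3  s3 
(> = start, * = accepting)

start=s0 accept=s2,s3 s0-x->s1 s0-y->s1 s1-x->s2 s1-y->s2 s2-x->s3 s2-y->s3 s3-x->s3 s3-y->s3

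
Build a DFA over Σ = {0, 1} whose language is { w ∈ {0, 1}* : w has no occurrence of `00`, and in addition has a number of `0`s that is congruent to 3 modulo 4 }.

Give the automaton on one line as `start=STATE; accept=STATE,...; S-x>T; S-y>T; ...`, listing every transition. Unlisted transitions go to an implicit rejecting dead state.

Build one automaton per condition and run them in lockstep. The first has 3 states tracking partial matches of the forbidden pattern `00`; the second has 4 states tracking the count of `0`s modulo 4. A product state is a pair (one from each), accepting exactly when both do. After merging equivalent states the machine shrinks.
A 9-state machine:
        0   1  
>  q0   q1  q0 
   q1   q2  q3 
   q2   q2  q2 
   q3   q4  q3 
   q4   q2  q5 
   q5   q6  q5 
 * q6   q2  q7 
 * q7   q8  q7 
   q8   q2  q0 
(> = start, * = accepting)

start=q0; accept=q6,q7; q0-0>q1; q0-1>q0; q1-0>q2; q1-1>q3; q2-0>q2; q2-1>q2; q3-0>q4; q3-1>q3; q4-0>q2; q4-1>q5; q5-0>q6; q5-1>q5; q6-0>q2; q6-1>q7; q7-0>q8; q7-1>q7; q8-0>q2; q8-1>q0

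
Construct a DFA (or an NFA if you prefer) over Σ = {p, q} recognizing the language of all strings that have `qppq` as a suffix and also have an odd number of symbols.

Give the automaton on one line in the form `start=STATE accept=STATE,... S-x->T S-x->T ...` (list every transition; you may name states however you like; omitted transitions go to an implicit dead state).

Run two small machines in parallel and take their product. One (5 states) tracks how much of the suffix `qppq` has currently been matched; the other (2 states) tracks the input length modulo 2. Each combined state is a pair, one component from each; accept when both components accept.
10 states suffice.
        p   q  
>  s0   s1  s2 
   s1   s0  s3 
   s2   s4  s3 
   s3   s5  s2 
   s4   s6  s2 
   s5   s7  s3 
   s6   s0  s8 
   s7   s1  s9 
   s8   s5  s2 
 * s9   s4  s3 
(> = start, * = accepting)

start=s0 accept=s9 s0-p->s1 s0-q->s2 s1-p->s0 s1-q->s3 s2-p->s4 s2-q->s3 s3-p->s5 s3-q->s2 s4-p->s6 s4-q->s2 s5-p->s7 s5-q->s3 s6-p->s0 s6-q->s8 s7-p->s1 s7-q->s9 s8-p->s5 s8-q->s2 s9-p->s4 s9-q->s3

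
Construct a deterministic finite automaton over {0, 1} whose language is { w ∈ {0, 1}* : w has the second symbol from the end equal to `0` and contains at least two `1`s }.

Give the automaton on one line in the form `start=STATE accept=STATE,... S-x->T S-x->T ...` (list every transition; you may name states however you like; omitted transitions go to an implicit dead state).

Run two small machines in parallel and take their product. One (7 states) tracks the last 2 symbols read; the other (4 states) tracks the count of `1`s, saturating at 3. Each combined state is a pair, one component from each; accept when both components accept. After merging equivalent states the machine shrinks.
With 7 states:
       0  1 
>  A   A  B 
   B   C  D 
   C   C  E 
   D   F  D 
 * E   F  D 
   F   G  E 
 * G   G  E 
(> = start, * = accepting)

start=A accept=E,G A-0->A A-1->B B-0->C B-1->D C-0->C C-1->E D-0->F D-1->D E-0->F E-1->D F-0->G F-1->E G-0->G G-1->E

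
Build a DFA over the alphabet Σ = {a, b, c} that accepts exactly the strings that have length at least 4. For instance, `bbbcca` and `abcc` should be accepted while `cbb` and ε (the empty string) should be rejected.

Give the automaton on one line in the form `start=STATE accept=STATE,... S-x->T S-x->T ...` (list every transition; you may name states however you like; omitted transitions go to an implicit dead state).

We only need to distinguish lengths 0, 1, …, 4, and '>4'. Chain s0 → s1 → s2 → s3 → s4 → s5 on every symbol, with s5 looping. Accepting states: {s4, s5}.
6 states suffice.
        a   b   c  
>  s0   s1  s1  s1 
   s1   s2  s2  s2 
   s2   s3  s3  s3 
   s3   s4  s4  s4 
 * s4   s5  s5  s5 
 * s5   s5  s5  s5 
(> = start, * = accepting)

start=s0 accept=s4,s5 s0-a->s1 s0-b->s1 s0-c->s1 s1-a->s2 s1-b->s2 s1-c->s2 s2-a->s3 s2-b->s3 s2-c->s3 s3-a->s4 s3-b->s4 s3-c->s4 s4-a->s5 s4-b->s5 s4-c->s5 s5-a->s5 s5-b->s5 s5-c->s5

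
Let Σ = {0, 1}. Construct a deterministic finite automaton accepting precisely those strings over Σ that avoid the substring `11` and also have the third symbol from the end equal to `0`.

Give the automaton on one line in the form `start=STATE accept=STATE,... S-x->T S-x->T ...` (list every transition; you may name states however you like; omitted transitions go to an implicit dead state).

start=q0 accept=q7,q8,q9 q0-0->q1 q0-1->q2 q1-0->q3 q1-1->q4 q2-0->q5 q2-1->q6 q3-0->q7 q3-1->q8 q4-0->q9 q4-1->q10 q5-0->q11 q5-1->q12 q6-0->q13 q6-1->q14 q7-0->q7 q7-1->q8 q8-0->q9 q8-1->q10 q9-0->q11 q9-1->q12 q10-0->q13 q10-1->q14 q11-0->q7 q11-1->q8 q12-0->q9 q12-1->q10 q13-0->q15 q13-1->q16 q14-0->q13 q14-1->q14 q15-0->q17 q15-1->q18 q16-0->q19 q16-1->q10 q17-0->q17 q17-1->q18 q18-0->q19 q18-1->q10 q19-0->q15 q19-1->q16

Handle the two conditions separately and then intersect. One (3 states) tracks partial matches of the forbidden pattern `11`; the other (15 states) tracks the last 3 symbols read. Each combined state is a pair, one component from each; accept when both components accept.
20 states suffice.
          0    1  
>  q0     q1   q2 
   q1     q3   q4 
   q2     q5   q6 
   q3     q7   q8 
   q4     q9  q10 
   q5    q11  q12 
   q6    q13  q14 
 * q7     q7   q8 
 * q8     q9  q10 
 * q9    q11  q12 
   q10   q13  q14 
   q11    q7   q8 
   q12    q9  q10 
   q13   q15  q16 
   q14   q13  q14 
   q15   q17  q18 
   q16   q19  q10 
   q17   q17  q18 
   q18   q19  q10 
   q19   q15  q16 
(> = start, * = accepting)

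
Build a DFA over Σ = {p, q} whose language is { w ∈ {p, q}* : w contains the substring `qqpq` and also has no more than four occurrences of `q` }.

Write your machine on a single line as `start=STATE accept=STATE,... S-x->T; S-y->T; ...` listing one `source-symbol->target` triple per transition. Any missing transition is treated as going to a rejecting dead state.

Build one automaton per condition and run them in lockstep. One (5 states) tracks whether and how much of `qqpq` has been seen; the other (6 states) tracks the count of `q`s, saturating at 5. Each combined state is a pair, one component from each; accept when both components accept.
A 22-state machine:
       p  q 
>  A   A  B 
   B   C  D 
   C   C  E 
   D   F  G 
   E   H  G 
   F   H  I 
   G   J  K 
   H   H  L 
 * I   I  M 
   J   N  M 
   K   O  P 
   L   N  K 
 * M   M  Q 
   N   N  R 
   O   S  Q 
   P   T  P 
   Q   Q  Q 
   R   S  P 
   S   S  U 
   T   V  Q 
   U   V  P 
   V   V  U 
(> = start, * = accepting)

start=A; accept=I,M; A-p->A; A-q->B; B-p->C; B-q->D; C-p->C; C-q->E; D-p->F; D-q->G; E-p->H; E-q->G; F-p->H; F-q->I; G-p->J; G-q->K; H-p->H; H-q->L; I-p->I; I-q->M; J-p->N; J-q->M; K-p->O; K-q->P; L-p->N; L-q->K; M-p->M; M-q->Q; N-p->N; N-q->R; O-p->S; O-q->Q; P-p->T; P-q->P; Q-p->Q; Q-q->Q; R-p->S; R-q->P; S-p->S; S-q->U; T-p->V; T-q->Q; U-p->V; U-q->P; V-p->V; V-q->U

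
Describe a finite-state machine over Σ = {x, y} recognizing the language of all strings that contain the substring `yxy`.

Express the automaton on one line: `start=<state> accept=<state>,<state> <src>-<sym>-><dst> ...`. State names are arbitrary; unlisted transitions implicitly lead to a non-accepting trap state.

States s0..s2 record the length of the longest prefix of `yxy` that matches the current input suffix. Reaching s3 means `yxy` has been seen, and we stay there forever. Accept from s3.
A 4-state machine:
        x   y  
>  s0   s0  s1 
   s1   s2  s1 
   s2   s0  s3 
 * s3   s3  s3 
(> = start, * = accepting)

start=s0 accept=s3 s0-x->s0 s0-y->s1 s1-x->s2 s1-y->s1 s2-x->s0 s2-y->s3 s3-x->s3 s3-y->s3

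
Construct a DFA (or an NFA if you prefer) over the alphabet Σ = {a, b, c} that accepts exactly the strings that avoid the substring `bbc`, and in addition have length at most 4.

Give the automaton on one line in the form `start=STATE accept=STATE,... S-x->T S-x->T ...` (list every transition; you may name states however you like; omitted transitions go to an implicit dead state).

start=S0 accept=S0,S1,S2,S3,S4,S5,S6,S7,S9 S0-a->S1 S0-b->S2 S0-c->S1 S1-a->S3 S1-b->S4 S1-c->S3 S2-a->S3 S2-b->S5 S2-c->S3 S3-a->S6 S3-b->S6 S3-c->S6 S4-a->S6 S4-b->S7 S4-c->S6 S5-a->S6 S5-b->S7 S5-c->S8 S6-a->S9 S6-b->S9 S6-c->S9 S7-a->S9 S7-b->S9 S7-c->S8 S8-a->S8 S8-b->S8 S8-c->S8 S9-a->S8 S9-b->S8 S9-c->S8

Handle the two conditions separately and then intersect. One (4 states) tracks partial matches of the forbidden pattern `bbc`; the other (6 states) tracks the input length, saturating at 5. Each combined state is a pair, one component from each; accept when both components accept. After merging equivalent states the machine shrinks.
        a   b   c  
>* S0   S1  S2  S1 
 * S1   S3  S4  S3 
 * S2   S3  S5  S3 
 * S3   S6  S6  S6 
 * S4   S6  S7  S6 
 * S5   S6  S7  S8 
 * S6   S9  S9  S9 
 * S7   S9  S9  S8 
   S8   S8  S8  S8 
 * S9   S8  S8  S8 
(> = start, * = accepting)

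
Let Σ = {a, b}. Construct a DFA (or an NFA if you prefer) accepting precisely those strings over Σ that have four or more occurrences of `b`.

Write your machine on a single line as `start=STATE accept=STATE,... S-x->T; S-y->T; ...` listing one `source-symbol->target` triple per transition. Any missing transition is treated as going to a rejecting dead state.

Count `b`s, saturating at 5: states q0 through q4 mean 0 through 4 `b`s seen; q5 means more than 4. Each `b` increments (capped at q5); other symbols loop. Accept from {q4, q5}.
6 states suffice.
        a   b  
>  q0   q0  q1 
   q1   q1  q2 
   q2   q2  q3 
   q3   q3  q4 
 * q4   q4  q5 
 * q5   q5  q5 
(> = start, * = accepting)

start=q0; accept=q4,q5; q0-a->q0; q0-b->q1; q1-a->q1; q1-b->q2; q2-a->q2; q2-b->q3; q3-a->q3; q3-b->q4; q4-a->q4; q4-b->q5; q5-a->q5; q5-b->q5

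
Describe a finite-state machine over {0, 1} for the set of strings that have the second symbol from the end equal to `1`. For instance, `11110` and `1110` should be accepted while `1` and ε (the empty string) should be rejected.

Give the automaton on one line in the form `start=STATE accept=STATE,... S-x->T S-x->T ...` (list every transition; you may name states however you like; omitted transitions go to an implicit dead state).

Because acceptance depends on a position counted from the end, the machine has to buffer the most recent 2 symbols. Make each state the string of the last up-to-2 symbols read; on input `x` shift the window left and append `x`. Accept when the buffered window has length 2 and begins with `1`.
With 7 states:
        0   1  
>  q0   q1  q2 
   q1   q3  q4 
   q2   q5  q6 
   q3   q3  q4 
   q4   q5  q6 
 * q5   q3  q4 
 * q6   q5  q6 
(> = start, * = accepting)

start=q0 accept=q5,q6 q0-0->q1 q0-1->q2 q1-0->q3 q1-1->q4 q2-0->q5 q2-1->q6 q3-0->q3 q3-1->q4 q4-0->q5 q4-1->q6 q5-0->q3 q5-1->q4 q6-0->q5 q6-1->q6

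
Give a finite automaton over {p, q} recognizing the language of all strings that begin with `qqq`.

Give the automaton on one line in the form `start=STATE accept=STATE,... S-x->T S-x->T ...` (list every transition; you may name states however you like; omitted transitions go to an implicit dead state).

Check the first 3 symbols one by one: A through C record how many have matched `qqq` so far; any wrong symbol goes to the dead state E. After all 3 match we enter the accepting sink D.
A 5-state machine:
       p  q 
>  A   E  B 
   B   E  C 
   C   E  D 
 * D   D  D 
   E   E  E 
(> = start, * = accepting)

start=A accept=D A-p->E A-q->B B-p->E B-q->C C-p->E C-q->D D-p->D D-q->D E-p->E E-q->E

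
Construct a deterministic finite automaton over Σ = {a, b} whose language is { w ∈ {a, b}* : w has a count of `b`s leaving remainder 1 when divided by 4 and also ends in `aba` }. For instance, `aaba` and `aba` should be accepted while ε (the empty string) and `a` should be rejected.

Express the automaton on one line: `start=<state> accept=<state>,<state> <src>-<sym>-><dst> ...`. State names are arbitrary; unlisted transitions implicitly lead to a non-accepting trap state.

Build one automaton per condition and run them in lockstep. One (4 states) tracks the count of `b`s modulo 4; the other (4 states) tracks how much of the suffix `aba` has currently been matched. Each combined state is a pair, one component from each; accept when both components accept. After merging equivalent states the machine shrinks.
7 states suffice.
        a   b  
>  q0   q1  q2 
   q1   q1  q3 
   q2   q2  q4 
   q3   q5  q4 
   q4   q4  q6 
 * q5   q2  q4 
   q6   q6  q0 
(> = start, * = accepting)

start=q0 accept=q5 q0-a->q1 q0-b->q2 q1-a->q1 q1-b->q3 q2-a->q2 q2-b->q4 q3-a->q5 q3-b->q4 q4-a->q4 q4-b->q6 q5-a->q2 q5-b->q4 q6-a->q6 q6-b->q0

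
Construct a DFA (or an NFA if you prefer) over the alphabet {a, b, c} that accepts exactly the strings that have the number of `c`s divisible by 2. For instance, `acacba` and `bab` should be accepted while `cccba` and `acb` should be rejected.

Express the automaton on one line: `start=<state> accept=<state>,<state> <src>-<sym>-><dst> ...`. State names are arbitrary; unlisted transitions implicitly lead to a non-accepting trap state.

The only thing that matters is how many `c`s have appeared, reduced mod 2. Use one state per residue: s0 for 0, …, s1 for 1. Reading `c` moves to the next residue; anything else stays put. s0 is accepting.
A 2-state machine:
        a   b   c  
>* s0   s0  s0  s1 
   s1   s1  s1  s0 
(> = start, * = accepting)

start=s0 accept=s0 s0-a->s0 s0-b->s0 s0-c->s1 s1-a->s1 s1-b->s1 s1-c->s0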